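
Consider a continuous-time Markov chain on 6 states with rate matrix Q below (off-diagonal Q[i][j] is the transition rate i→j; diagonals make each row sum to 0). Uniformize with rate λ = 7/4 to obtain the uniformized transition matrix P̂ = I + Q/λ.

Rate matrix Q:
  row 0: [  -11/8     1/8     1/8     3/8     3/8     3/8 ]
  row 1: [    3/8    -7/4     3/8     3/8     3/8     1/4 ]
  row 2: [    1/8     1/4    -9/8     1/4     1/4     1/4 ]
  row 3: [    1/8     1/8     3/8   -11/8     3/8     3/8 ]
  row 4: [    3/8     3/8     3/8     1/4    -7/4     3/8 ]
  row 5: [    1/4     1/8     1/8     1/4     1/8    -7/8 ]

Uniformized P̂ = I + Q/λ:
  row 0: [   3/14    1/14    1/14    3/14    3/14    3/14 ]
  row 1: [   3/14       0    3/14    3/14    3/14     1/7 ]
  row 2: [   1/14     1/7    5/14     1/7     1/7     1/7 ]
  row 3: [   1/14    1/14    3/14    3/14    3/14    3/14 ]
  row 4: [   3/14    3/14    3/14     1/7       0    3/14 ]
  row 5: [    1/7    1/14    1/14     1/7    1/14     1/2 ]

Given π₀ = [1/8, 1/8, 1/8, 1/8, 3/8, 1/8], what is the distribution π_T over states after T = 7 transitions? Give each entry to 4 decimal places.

π = [0.1444, 0.0966, 0.1806, 0.1724, 0.1338, 0.2722]

t=0: π = [0.1250, 0.1250, 0.1250, 0.1250, 0.3750, 0.1250]
t=1: π = [0.1696, 0.1250, 0.1964, 0.1696, 0.1071, 0.2321]
t=2: π = [0.1454, 0.0918, 0.1849, 0.1760, 0.1441, 0.2577]
t=3: π = [0.1443, 0.0987, 0.1831, 0.1724, 0.1334, 0.2681]
t=4: π = [0.1443, 0.0965, 0.1815, 0.1725, 0.1343, 0.2708]
t=5: π = [0.1444, 0.0967, 0.1809, 0.1724, 0.1339, 0.2718]
t=6: π = [0.1444, 0.0966, 0.1807, 0.1724, 0.1339, 0.2721]
t=7: π = [0.1444, 0.0966, 0.1806, 0.1724, 0.1338, 0.2722]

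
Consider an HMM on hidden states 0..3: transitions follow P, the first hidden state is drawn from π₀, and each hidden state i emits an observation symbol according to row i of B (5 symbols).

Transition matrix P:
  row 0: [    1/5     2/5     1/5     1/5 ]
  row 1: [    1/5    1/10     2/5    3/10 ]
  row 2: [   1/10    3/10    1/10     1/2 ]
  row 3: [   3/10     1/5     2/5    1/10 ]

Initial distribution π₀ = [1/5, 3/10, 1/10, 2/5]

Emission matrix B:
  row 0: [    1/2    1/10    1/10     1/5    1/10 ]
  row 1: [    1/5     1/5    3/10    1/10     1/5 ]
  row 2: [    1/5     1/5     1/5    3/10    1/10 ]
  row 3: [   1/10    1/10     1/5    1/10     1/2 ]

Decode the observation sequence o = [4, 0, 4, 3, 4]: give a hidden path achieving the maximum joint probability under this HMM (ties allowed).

path = [3, 2, 3, 2, 3]

t=0: δ = [2.000e-02, 6.000e-02, 1.000e-02, 2.000e-01]  (obs o_0=4)
t=1: δ = [3.000e-02, 8.000e-03, 1.600e-02, 2.000e-03]  ψ = [3, 3, 3, 3]  (obs o_1=0)
t=2: δ = [6.000e-04, 2.400e-03, 6.000e-04, 4.000e-03]  ψ = [0, 0, 0, 2]  (obs o_2=4)
t=3: δ = [2.400e-04, 8.000e-05, 4.800e-04, 7.200e-05]  ψ = [3, 3, 3, 1]  (obs o_3=3)
t=4: δ = [4.800e-06, 2.880e-05, 4.800e-06, 1.200e-04]  ψ = [0, 2, 0, 2]  (obs o_4=4)
backtrack: best end state = 3; path = [3, 2, 3, 2, 3]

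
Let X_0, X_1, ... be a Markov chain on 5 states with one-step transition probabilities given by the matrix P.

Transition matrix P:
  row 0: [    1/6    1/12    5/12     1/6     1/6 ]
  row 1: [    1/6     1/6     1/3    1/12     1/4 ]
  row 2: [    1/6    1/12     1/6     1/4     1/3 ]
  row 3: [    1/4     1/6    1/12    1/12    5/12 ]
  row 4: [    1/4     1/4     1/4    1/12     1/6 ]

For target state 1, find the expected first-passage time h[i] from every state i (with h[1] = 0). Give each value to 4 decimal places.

h = [7.2655, 0.0000, 7.0666, 6.5106, 6.1507]

First-step conditioning: h[1] = 0; for i ≠ 1, h[i] = 1 + Σ_k P[i][k]·h[k].
  h[0] = 1 + 1/6·h[0] + 5/12·h[2] + 1/6·h[3] + 1/6·h[4]
  h[2] = 1 + 1/6·h[0] + 1/6·h[2] + 1/4·h[3] + 1/3·h[4]
  h[3] = 1 + 1/4·h[0] + 1/12·h[2] + 1/12·h[3] + 5/12·h[4]
  h[4] = 1 + 1/4·h[0] + 1/4·h[2] + 1/12·h[3] + 1/6·h[4]
Solving the 4×4 linear system over states ≠ 1 gives exactly h = [9932/1367, 0, 9660/1367, 8900/1367, 8408/1367] (h[1] = 0 is the target).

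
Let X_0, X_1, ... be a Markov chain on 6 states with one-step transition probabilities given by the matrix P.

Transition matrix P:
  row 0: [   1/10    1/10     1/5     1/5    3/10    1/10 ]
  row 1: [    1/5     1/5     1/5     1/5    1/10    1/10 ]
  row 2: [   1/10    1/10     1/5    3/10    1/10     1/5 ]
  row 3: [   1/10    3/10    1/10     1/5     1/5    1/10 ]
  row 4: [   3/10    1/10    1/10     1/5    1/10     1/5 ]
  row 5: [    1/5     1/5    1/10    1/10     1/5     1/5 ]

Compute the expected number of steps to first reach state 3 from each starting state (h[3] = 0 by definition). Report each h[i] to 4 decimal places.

h = [4.9613, 4.9420, 4.5068, 0.0000, 5.0484, 5.5513]

First-step conditioning: h[3] = 0; for i ≠ 3, h[i] = 1 + Σ_k P[i][k]·h[k].
  h[0] = 1 + 1/10·h[0] + 1/10·h[1] + 1/5·h[2] + 3/10·h[4] + 1/10·h[5]
  h[1] = 1 + 1/5·h[0] + 1/5·h[1] + 1/5·h[2] + 1/10·h[4] + 1/10·h[5]
  h[2] = 1 + 1/10·h[0] + 1/10·h[1] + 1/5·h[2] + 1/10·h[4] + 1/5·h[5]
  h[4] = 1 + 3/10·h[0] + 1/10·h[1] + 1/10·h[2] + 1/10·h[4] + 1/5·h[5]
  h[5] = 1 + 1/5·h[0] + 1/5·h[1] + 1/10·h[2] + 1/5·h[4] + 1/5·h[5]
Solving the 5×5 linear system over states ≠ 3 gives exactly h = [2565/517, 2555/517, 2330/517, 0, 2610/517, 2870/517] (h[3] = 0 is the target).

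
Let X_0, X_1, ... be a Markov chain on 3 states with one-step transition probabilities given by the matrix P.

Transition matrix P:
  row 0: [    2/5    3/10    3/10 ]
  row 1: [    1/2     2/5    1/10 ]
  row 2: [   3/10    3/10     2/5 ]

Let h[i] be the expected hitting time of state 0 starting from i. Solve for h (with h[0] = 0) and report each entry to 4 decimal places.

First-step conditioning: h[0] = 0; for i ≠ 0, h[i] = 1 + Σ_k P[i][k]·h[k].
  h[1] = 1 + 2/5·h[1] + 1/10·h[2]
  h[2] = 1 + 3/10·h[1] + 2/5·h[2]
Solving the 2×2 linear system over states ≠ 0 gives exactly h = [0, 70/33, 30/11] (h[0] = 0 is the target).

h = [0.0000, 2.1212, 2.7273]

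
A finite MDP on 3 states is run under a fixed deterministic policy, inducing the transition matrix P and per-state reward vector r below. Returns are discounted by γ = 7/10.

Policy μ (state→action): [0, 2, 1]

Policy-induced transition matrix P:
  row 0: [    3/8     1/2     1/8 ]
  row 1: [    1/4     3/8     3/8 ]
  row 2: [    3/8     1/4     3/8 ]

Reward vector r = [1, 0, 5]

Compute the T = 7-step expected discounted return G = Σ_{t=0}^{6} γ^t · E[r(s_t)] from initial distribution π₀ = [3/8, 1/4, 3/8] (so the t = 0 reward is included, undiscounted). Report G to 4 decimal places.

G = 5.9016

t=0: π = [0.3750, 0.2500, 0.3750], E[r] = 2.2500, γ^t·E[r] = 2.250000, running G = 2.250000
t=1: π = [0.3438, 0.3750, 0.2813], E[r] = 1.7500, γ^t·E[r] = 1.225000, running G = 3.475000
t=2: π = [0.3281, 0.3828, 0.2891], E[r] = 1.7734, γ^t·E[r] = 0.868984, running G = 4.343984
t=3: π = [0.3271, 0.3799, 0.2930], E[r] = 1.7920, γ^t·E[r] = 0.614653, running G = 4.958638
t=4: π = [0.3275, 0.3793, 0.2932], E[r] = 1.7936, γ^t·E[r] = 0.430638, running G = 5.389276
t=5: π = [0.3276, 0.3793, 0.2931], E[r] = 1.7932, γ^t·E[r] = 0.301383, running G = 5.690659
t=6: π = [0.3276, 0.3793, 0.2931], E[r] = 1.7931, γ^t·E[r] = 0.210956, running G = 5.901615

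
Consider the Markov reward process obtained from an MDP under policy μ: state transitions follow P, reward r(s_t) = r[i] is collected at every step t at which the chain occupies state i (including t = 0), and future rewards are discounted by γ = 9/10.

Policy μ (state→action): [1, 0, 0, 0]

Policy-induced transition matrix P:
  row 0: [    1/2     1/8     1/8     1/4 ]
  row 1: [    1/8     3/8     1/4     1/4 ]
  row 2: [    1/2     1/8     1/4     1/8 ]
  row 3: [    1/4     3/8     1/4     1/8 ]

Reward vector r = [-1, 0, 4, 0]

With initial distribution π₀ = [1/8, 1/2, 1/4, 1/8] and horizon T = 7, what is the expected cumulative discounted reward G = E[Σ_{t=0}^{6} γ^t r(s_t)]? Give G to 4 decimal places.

G = 3.0380

t=0: π = [0.1250, 0.5000, 0.2500, 0.1250], E[r] = 0.8750, γ^t·E[r] = 0.875000, running G = 0.875000
t=1: π = [0.2813, 0.2813, 0.2344, 0.2031], E[r] = 0.6563, γ^t·E[r] = 0.590625, running G = 1.465625
t=2: π = [0.3438, 0.2461, 0.2148, 0.1953], E[r] = 0.5156, γ^t·E[r] = 0.417656, running G = 1.883281
t=3: π = [0.3589, 0.2354, 0.2070, 0.1987], E[r] = 0.4692, γ^t·E[r] = 0.342075, running G = 2.225356
t=4: π = [0.3621, 0.2335, 0.2051, 0.1993], E[r] = 0.4585, γ^t·E[r] = 0.300819, running G = 2.526175
t=5: π = [0.3626, 0.2332, 0.2047, 0.1994], E[r] = 0.4564, γ^t·E[r] = 0.269476, running G = 2.795651
t=6: π = [0.3627, 0.2332, 0.2047, 0.1995], E[r] = 0.4560, γ^t·E[r] = 0.242341, running G = 3.037992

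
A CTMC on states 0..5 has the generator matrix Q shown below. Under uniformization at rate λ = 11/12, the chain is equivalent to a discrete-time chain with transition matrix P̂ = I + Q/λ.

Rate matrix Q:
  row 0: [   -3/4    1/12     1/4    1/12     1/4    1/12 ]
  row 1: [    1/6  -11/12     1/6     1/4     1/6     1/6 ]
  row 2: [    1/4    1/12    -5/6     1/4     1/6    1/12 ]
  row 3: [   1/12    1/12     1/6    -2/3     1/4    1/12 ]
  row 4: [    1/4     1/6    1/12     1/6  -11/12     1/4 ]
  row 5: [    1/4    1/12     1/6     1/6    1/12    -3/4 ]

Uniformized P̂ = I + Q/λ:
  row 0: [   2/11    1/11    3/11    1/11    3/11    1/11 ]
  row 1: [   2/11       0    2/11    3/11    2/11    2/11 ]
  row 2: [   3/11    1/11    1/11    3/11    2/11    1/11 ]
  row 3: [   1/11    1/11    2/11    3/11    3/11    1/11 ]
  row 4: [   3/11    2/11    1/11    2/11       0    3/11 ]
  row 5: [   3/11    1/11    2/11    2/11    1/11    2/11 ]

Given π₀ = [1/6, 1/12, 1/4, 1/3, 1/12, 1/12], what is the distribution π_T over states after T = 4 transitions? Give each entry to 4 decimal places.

t=0: π = [0.1667, 0.0833, 0.2500, 0.3333, 0.0833, 0.0833]
t=1: π = [0.1894, 0.0909, 0.1667, 0.2273, 0.2045, 0.1212]
t=2: π = [0.2059, 0.1012, 0.1653, 0.2087, 0.1715, 0.1474]
t=3: π = [0.2069, 0.0973, 0.1699, 0.2063, 0.1749, 0.1447]
t=4: π = [0.2076, 0.0980, 0.1693, 0.2061, 0.1744, 0.1447]

π = [0.2076, 0.0980, 0.1693, 0.2061, 0.1744, 0.1447]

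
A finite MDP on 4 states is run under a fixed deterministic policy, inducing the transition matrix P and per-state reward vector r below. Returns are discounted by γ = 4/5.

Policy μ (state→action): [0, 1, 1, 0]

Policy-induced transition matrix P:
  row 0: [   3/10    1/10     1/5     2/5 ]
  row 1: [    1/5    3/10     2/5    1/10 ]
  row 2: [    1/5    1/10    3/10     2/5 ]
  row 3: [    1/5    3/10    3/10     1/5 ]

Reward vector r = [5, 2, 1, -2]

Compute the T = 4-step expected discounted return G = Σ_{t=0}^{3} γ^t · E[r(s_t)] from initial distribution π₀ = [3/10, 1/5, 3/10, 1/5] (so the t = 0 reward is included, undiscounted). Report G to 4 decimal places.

t=0: π = [0.3000, 0.2000, 0.3000, 0.2000], E[r] = 1.8000, γ^t·E[r] = 1.800000, running G = 1.800000
t=1: π = [0.2300, 0.1800, 0.2900, 0.3000], E[r] = 1.2000, γ^t·E[r] = 0.960000, running G = 2.760000
t=2: π = [0.2230, 0.1960, 0.2950, 0.2860], E[r] = 1.2300, γ^t·E[r] = 0.787200, running G = 3.547200
t=3: π = [0.2223, 0.1964, 0.2973, 0.2840], E[r] = 1.2336, γ^t·E[r] = 0.631603, running G = 4.178803

G = 4.1788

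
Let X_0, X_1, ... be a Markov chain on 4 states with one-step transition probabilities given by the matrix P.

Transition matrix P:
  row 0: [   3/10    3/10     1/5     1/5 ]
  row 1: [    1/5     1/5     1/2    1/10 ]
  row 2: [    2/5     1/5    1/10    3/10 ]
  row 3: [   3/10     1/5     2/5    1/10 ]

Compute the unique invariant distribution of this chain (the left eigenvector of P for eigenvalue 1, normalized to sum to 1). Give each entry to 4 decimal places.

π = [0.3048, 0.2305, 0.2785, 0.1862]

Balance equations π_j = Σ_i π_i·P[i][j]:
  π_0 = 3/10·π_0 + 1/5·π_1 + 2/5·π_2 + 3/10·π_3
  π_1 = 3/10·π_0 + 1/5·π_1 + 1/5·π_2 + 1/5·π_3
  π_2 = 1/5·π_0 + 1/2·π_1 + 1/10·π_2 + 2/5·π_3
  normalize: π_0 + π_1 + π_2 + π_3 = 1
Solving the linear system gives exactly π = [203/666, 307/1332, 371/1332, 62/333].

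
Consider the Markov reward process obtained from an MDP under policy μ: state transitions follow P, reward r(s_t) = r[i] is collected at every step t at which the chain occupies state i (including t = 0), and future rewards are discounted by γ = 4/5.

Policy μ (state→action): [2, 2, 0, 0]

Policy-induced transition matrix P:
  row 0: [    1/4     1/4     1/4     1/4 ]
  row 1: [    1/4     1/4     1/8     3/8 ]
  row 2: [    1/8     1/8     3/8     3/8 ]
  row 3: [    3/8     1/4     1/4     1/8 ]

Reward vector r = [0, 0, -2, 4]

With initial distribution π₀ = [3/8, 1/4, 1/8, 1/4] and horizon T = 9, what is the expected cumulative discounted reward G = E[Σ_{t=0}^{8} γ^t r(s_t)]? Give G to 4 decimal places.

t=0: π = [0.3750, 0.2500, 0.1250, 0.2500], E[r] = 0.7500, γ^t·E[r] = 0.750000, running G = 0.750000
t=1: π = [0.2656, 0.2344, 0.2344, 0.2656], E[r] = 0.5938, γ^t·E[r] = 0.475000, running G = 1.225000
t=2: π = [0.2539, 0.2207, 0.2500, 0.2754], E[r] = 0.6016, γ^t·E[r] = 0.385000, running G = 1.610000
t=3: π = [0.2532, 0.2188, 0.2537, 0.2744], E[r] = 0.5903, γ^t·E[r] = 0.302250, running G = 1.912250
t=4: π = [0.2526, 0.2183, 0.2544, 0.2747], E[r] = 0.5903, γ^t·E[r] = 0.241775, running G = 2.154025
t=5: π = [0.2525, 0.2182, 0.2545, 0.2747], E[r] = 0.5899, γ^t·E[r] = 0.193310, running G = 2.347335
t=6: π = [0.2525, 0.2182, 0.2545, 0.2747], E[r] = 0.5899, γ^t·E[r] = 0.154642, running G = 2.501977
t=7: π = [0.2525, 0.2182, 0.2545, 0.2747], E[r] = 0.5899, γ^t·E[r] = 0.123711, running G = 2.625688
t=8: π = [0.2525, 0.2182, 0.2545, 0.2747], E[r] = 0.5899, γ^t·E[r] = 0.098969, running G = 2.724657

G = 2.7247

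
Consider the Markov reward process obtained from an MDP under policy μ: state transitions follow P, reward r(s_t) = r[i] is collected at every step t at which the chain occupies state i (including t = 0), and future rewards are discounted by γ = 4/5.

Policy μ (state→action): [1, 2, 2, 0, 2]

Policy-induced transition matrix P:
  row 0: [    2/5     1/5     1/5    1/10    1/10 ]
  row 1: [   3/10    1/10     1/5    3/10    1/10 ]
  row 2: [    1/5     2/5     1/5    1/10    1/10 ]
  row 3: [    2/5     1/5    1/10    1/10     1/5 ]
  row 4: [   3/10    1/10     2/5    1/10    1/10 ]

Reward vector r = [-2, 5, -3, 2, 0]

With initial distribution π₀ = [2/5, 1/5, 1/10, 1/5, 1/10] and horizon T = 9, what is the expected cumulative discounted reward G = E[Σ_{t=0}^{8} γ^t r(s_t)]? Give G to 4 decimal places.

G = 0.3657

t=0: π = [0.4000, 0.2000, 0.1000, 0.2000, 0.1000], E[r] = 0.3000, γ^t·E[r] = 0.300000, running G = 0.300000
t=1: π = [0.3500, 0.1900, 0.2000, 0.1400, 0.1200], E[r] = -0.0700, γ^t·E[r] = -0.056000, running G = 0.244000
t=2: π = [0.3290, 0.2090, 0.2100, 0.1380, 0.1140], E[r] = 0.0330, γ^t·E[r] = 0.021120, running G = 0.265120
t=3: π = [0.3257, 0.2097, 0.2090, 0.1418, 0.1138], E[r] = 0.0537, γ^t·E[r] = 0.027494, running G = 0.292614
t=4: π = [0.3259, 0.2095, 0.2086, 0.1419, 0.1142], E[r] = 0.0537, γ^t·E[r] = 0.021991, running G = 0.314606
t=5: π = [0.3259, 0.2094, 0.2086, 0.1419, 0.1142], E[r] = 0.0528, γ^t·E[r] = 0.017294, running G = 0.331900
t=6: π = [0.3259, 0.2094, 0.2086, 0.1419, 0.1142], E[r] = 0.0528, γ^t·E[r] = 0.013848, running G = 0.345748
t=7: π = [0.3259, 0.2094, 0.2087, 0.1419, 0.1142], E[r] = 0.0528, γ^t·E[r] = 0.011081, running G = 0.356829
t=8: π = [0.3259, 0.2094, 0.2086, 0.1419, 0.1142], E[r] = 0.0528, γ^t·E[r] = 0.008865, running G = 0.365694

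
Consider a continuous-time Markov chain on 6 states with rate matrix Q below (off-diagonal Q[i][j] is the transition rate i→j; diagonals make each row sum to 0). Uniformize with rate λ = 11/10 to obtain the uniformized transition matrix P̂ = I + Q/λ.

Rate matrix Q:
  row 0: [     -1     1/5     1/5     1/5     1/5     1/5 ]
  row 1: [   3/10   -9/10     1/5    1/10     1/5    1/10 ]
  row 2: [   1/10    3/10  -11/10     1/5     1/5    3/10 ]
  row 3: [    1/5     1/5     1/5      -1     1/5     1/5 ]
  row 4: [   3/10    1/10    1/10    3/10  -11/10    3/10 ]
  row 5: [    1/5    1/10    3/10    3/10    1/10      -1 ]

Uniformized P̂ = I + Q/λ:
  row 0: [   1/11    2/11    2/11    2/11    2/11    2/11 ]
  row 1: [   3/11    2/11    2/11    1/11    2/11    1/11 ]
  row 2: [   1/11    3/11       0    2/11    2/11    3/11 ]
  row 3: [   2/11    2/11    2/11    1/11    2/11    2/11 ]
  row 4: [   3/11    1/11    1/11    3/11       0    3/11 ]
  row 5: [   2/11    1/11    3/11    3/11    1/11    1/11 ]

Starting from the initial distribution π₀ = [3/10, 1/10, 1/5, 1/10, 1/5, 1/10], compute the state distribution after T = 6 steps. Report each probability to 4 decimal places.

t=0: π = [0.3000, 0.1000, 0.2000, 0.1000, 0.2000, 0.1000]
t=1: π = [0.1636, 0.1727, 0.1364, 0.1909, 0.1364, 0.2000]
t=2: π = [0.1826, 0.1636, 0.1628, 0.1793, 0.1388, 0.1727]
t=3: π = [0.1779, 0.1683, 0.1553, 0.1790, 0.1409, 0.1787]
t=4: π = [0.1796, 0.1669, 0.1570, 0.1793, 0.1400, 0.1772]
t=5: π = [0.1791, 0.1673, 0.1567, 0.1792, 0.1403, 0.1775]
t=6: π = [0.1793, 0.1672, 0.1567, 0.1792, 0.1402, 0.1775]

π = [0.1793, 0.1672, 0.1567, 0.1792, 0.1402, 0.1775]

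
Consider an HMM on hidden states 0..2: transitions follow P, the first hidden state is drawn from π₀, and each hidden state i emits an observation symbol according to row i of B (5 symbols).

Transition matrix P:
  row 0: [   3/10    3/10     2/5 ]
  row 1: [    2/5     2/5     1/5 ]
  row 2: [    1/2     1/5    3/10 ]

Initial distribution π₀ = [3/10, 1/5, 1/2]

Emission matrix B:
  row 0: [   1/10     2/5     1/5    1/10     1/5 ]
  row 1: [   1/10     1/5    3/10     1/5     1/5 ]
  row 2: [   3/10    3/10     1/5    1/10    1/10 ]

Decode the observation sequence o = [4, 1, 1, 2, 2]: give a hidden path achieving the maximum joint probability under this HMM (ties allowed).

path = [0, 2, 0, 1, 1]

t=0: δ = [6.000e-02, 4.000e-02, 5.000e-02]  (obs o_0=4)
t=1: δ = [1.000e-02, 3.600e-03, 7.200e-03]  ψ = [2, 0, 0]  (obs o_1=1)
t=2: δ = [1.440e-03, 6.000e-04, 1.200e-03]  ψ = [2, 0, 0]  (obs o_2=1)
t=3: δ = [1.200e-04, 1.296e-04, 1.152e-04]  ψ = [2, 0, 0]  (obs o_3=2)
t=4: δ = [1.152e-05, 1.555e-05, 9.600e-06]  ψ = [2, 1, 0]  (obs o_4=2)
backtrack: best end state = 1; path = [0, 2, 0, 1, 1]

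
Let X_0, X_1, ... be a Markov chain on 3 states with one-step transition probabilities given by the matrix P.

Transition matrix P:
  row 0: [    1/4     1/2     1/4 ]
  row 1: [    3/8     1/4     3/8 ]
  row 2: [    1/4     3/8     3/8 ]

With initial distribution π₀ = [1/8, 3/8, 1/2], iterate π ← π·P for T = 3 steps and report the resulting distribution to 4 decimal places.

π = [0.2961, 0.3655, 0.3384]

t=0: π = [0.1250, 0.3750, 0.5000]
t=1: π = [0.2969, 0.3438, 0.3594]
t=2: π = [0.2930, 0.3691, 0.3379]
t=3: π = [0.2961, 0.3655, 0.3384]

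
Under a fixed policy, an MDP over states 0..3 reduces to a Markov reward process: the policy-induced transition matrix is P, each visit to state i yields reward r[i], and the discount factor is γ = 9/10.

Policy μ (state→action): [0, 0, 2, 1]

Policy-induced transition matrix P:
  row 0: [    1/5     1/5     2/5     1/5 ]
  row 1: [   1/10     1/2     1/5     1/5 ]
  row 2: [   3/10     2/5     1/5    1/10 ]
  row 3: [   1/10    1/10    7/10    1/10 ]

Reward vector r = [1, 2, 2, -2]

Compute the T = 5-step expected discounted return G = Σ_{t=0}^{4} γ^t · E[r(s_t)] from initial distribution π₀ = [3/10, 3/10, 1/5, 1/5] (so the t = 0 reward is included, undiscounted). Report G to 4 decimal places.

t=0: π = [0.3000, 0.3000, 0.2000, 0.2000], E[r] = 0.9000, γ^t·E[r] = 0.900000, running G = 0.900000
t=1: π = [0.1700, 0.3100, 0.3600, 0.1600], E[r] = 1.1900, γ^t·E[r] = 1.071000, running G = 1.971000
t=2: π = [0.1890, 0.3490, 0.3140, 0.1480], E[r] = 1.2190, γ^t·E[r] = 0.987390, running G = 2.958390
t=3: π = [0.1817, 0.3527, 0.3118, 0.1538], E[r] = 1.2031, γ^t·E[r] = 0.877060, running G = 3.835450
t=4: π = [0.1805, 0.3528, 0.3132, 0.1534], E[r] = 1.2057, γ^t·E[r] = 0.791066, running G = 4.626516

G = 4.6265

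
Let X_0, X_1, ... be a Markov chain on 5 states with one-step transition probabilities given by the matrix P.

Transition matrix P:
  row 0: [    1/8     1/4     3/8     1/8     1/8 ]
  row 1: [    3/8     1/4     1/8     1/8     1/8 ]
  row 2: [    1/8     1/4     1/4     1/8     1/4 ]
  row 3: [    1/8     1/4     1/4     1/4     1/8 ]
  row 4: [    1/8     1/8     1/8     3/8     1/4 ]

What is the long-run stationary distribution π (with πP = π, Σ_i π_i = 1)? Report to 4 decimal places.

Balance equations π_j = Σ_i π_i·P[i][j]:
  π_0 = 1/8·π_0 + 3/8·π_1 + 1/8·π_2 + 1/8·π_3 + 1/8·π_4
  π_1 = 1/4·π_0 + 1/4·π_1 + 1/4·π_2 + 1/4·π_3 + 1/8·π_4
  π_2 = 3/8·π_0 + 1/8·π_1 + 1/4·π_2 + 1/4·π_3 + 1/8·π_4
  π_3 = 1/8·π_0 + 1/8·π_1 + 1/8·π_2 + 1/4·π_3 + 3/8·π_4
  normalize: π_0 + π_1 + π_2 + π_3 + π_4 = 1
Solving the linear system gives exactly π = [221/1214, 277/1214, 135/607, 117/607, 106/607].

π = [0.1820, 0.2282, 0.2224, 0.1928, 0.1746]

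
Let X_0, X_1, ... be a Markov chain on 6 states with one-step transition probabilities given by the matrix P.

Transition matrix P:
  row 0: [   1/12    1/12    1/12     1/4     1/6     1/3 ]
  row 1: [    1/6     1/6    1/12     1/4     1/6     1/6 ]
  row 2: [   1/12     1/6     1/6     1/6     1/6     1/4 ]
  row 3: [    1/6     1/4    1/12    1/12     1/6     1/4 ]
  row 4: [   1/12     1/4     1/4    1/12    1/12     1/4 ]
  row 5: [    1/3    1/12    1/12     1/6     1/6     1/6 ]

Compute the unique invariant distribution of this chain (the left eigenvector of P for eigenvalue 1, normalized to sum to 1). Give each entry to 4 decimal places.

Balance equations π_j = Σ_i π_i·P[i][j]:
  π_0 = 1/12·π_0 + 1/6·π_1 + 1/12·π_2 + 1/6·π_3 + 1/12·π_4 + 1/3·π_5
  π_1 = 1/12·π_0 + 1/6·π_1 + 1/6·π_2 + 1/4·π_3 + 1/4·π_4 + 1/12·π_5
  π_2 = 1/12·π_0 + 1/12·π_1 + 1/6·π_2 + 1/12·π_3 + 1/4·π_4 + 1/12·π_5
  π_3 = 1/4·π_0 + 1/4·π_1 + 1/6·π_2 + 1/12·π_3 + 1/12·π_4 + 1/6·π_5
  π_4 = 1/6·π_0 + 1/6·π_1 + 1/6·π_2 + 1/6·π_3 + 1/12·π_4 + 1/6·π_5
  normalize: π_0 + π_1 + π_2 + π_3 + π_4 + π_5 = 1
Solving the linear system gives exactly π = [4689/27833, 49018/306163, 17/143, 51217/306163, 2/13, 5450/23551].

π = [0.1685, 0.1601, 0.1189, 0.1673, 0.1538, 0.2314]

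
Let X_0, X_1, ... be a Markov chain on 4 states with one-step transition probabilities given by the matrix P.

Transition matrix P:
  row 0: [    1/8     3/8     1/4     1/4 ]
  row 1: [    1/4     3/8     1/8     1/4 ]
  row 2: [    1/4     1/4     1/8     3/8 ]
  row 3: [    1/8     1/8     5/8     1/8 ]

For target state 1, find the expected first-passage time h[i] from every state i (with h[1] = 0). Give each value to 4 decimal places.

h = [3.6706, 0.0000, 4.1882, 4.6588]

First-step conditioning: h[1] = 0; for i ≠ 1, h[i] = 1 + Σ_k P[i][k]·h[k].
  h[0] = 1 + 1/8·h[0] + 1/4·h[2] + 1/4·h[3]
  h[2] = 1 + 1/4·h[0] + 1/8·h[2] + 3/8·h[3]
  h[3] = 1 + 1/8·h[0] + 5/8·h[2] + 1/8·h[3]
Solving the 3×3 linear system over states ≠ 1 gives exactly h = [312/85, 0, 356/85, 396/85] (h[1] = 0 is the target).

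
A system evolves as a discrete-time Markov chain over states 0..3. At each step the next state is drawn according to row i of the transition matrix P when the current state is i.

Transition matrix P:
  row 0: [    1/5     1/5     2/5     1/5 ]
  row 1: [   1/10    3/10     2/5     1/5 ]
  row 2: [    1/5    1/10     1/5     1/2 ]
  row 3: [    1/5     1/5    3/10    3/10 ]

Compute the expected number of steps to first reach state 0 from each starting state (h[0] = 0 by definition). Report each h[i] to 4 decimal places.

First-step conditioning: h[0] = 0; for i ≠ 0, h[i] = 1 + Σ_k P[i][k]·h[k].
  h[1] = 1 + 3/10·h[1] + 2/5·h[2] + 1/5·h[3]
  h[2] = 1 + 1/10·h[1] + 1/5·h[2] + 1/2·h[3]
  h[3] = 1 + 1/5·h[1] + 3/10·h[2] + 3/10·h[3]
Solving the 3×3 linear system over states ≠ 0 gives exactly h = [0, 1110/181, 990/181, 1000/181] (h[0] = 0 is the target).

h = [0.0000, 6.1326, 5.4696, 5.5249]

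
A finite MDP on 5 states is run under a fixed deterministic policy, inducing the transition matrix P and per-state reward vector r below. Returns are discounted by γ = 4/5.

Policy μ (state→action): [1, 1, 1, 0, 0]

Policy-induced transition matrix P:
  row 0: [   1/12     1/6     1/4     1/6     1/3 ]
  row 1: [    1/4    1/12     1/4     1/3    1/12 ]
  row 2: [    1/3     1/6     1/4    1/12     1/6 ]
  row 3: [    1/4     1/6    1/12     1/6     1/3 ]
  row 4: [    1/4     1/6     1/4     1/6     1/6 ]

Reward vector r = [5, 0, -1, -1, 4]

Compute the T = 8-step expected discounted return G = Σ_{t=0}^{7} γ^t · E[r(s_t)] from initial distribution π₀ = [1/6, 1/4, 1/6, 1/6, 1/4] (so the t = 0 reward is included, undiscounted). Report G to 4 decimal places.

G = 6.6400

t=0: π = [0.1667, 0.2500, 0.1667, 0.1667, 0.2500], E[r] = 1.5000, γ^t·E[r] = 1.500000, running G = 1.500000
t=1: π = [0.2361, 0.1458, 0.2222, 0.1944, 0.2014], E[r] = 1.5694, γ^t·E[r] = 1.255556, running G = 2.755556
t=2: π = [0.2292, 0.1545, 0.2176, 0.1725, 0.2263], E[r] = 1.6609, γ^t·E[r] = 1.062963, running G = 3.818519
t=3: π = [0.2299, 0.1538, 0.2213, 0.1743, 0.2207], E[r] = 1.6371, γ^t·E[r] = 0.838173, running G = 4.656691
t=4: π = [0.2301, 0.1539, 0.2210, 0.1739, 0.2212], E[r] = 1.6406, γ^t·E[r] = 0.672010, running G = 5.328701
t=5: π = [0.2301, 0.1538, 0.2210, 0.1739, 0.2212], E[r] = 1.6401, γ^t·E[r] = 0.537422, running G = 5.866123
t=6: π = [0.2301, 0.1538, 0.2210, 0.1739, 0.2212], E[r] = 1.6402, γ^t·E[r] = 0.429958, running G = 6.296081
t=7: π = [0.2301, 0.1538, 0.2210, 0.1739, 0.2212], E[r] = 1.6401, γ^t·E[r] = 0.343964, running G = 6.640045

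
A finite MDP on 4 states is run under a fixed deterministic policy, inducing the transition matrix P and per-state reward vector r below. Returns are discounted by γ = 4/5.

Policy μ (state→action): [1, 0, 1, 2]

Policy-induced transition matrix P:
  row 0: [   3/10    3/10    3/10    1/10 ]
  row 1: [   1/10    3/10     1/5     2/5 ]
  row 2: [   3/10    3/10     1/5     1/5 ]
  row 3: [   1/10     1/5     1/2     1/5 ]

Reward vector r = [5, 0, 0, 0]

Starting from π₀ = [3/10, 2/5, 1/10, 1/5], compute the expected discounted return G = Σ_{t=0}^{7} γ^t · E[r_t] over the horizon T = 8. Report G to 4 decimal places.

G = 4.5409

t=0: π = [0.3000, 0.4000, 0.1000, 0.2000], E[r] = 1.5000, γ^t·E[r] = 1.500000, running G = 1.500000
t=1: π = [0.1800, 0.2800, 0.2900, 0.2500], E[r] = 0.9000, γ^t·E[r] = 0.720000, running G = 2.220000
t=2: π = [0.1940, 0.2750, 0.2930, 0.2380], E[r] = 0.9700, γ^t·E[r] = 0.620800, running G = 2.840800
t=3: π = [0.1974, 0.2762, 0.2908, 0.2356], E[r] = 0.9870, γ^t·E[r] = 0.505344, running G = 3.346144
t=4: π = [0.1976, 0.2764, 0.2904, 0.2355], E[r] = 0.9882, γ^t·E[r] = 0.404767, running G = 3.750911
t=5: π = [0.1976, 0.2765, 0.2904, 0.2355], E[r] = 0.9881, γ^t·E[r] = 0.323768, running G = 4.074678
t=6: π = [0.1976, 0.2764, 0.2904, 0.2355], E[r] = 0.9880, γ^t·E[r] = 0.259005, running G = 4.333683
t=7: π = [0.1976, 0.2764, 0.2904, 0.2355], E[r] = 0.9880, γ^t·E[r] = 0.207204, running G = 4.540887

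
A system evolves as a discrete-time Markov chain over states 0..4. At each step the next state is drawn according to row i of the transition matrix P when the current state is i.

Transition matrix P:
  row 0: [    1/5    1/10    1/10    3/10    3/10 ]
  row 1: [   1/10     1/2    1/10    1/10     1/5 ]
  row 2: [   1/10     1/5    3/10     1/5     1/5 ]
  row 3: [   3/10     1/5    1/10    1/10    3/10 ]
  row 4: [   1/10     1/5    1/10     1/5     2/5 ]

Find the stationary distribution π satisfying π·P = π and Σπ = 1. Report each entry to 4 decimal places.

π = [0.1492, 0.2644, 0.1250, 0.1713, 0.2901]

Balance equations π_j = Σ_i π_i·P[i][j]:
  π_0 = 1/5·π_0 + 1/10·π_1 + 1/10·π_2 + 3/10·π_3 + 1/10·π_4
  π_1 = 1/10·π_0 + 1/2·π_1 + 1/5·π_2 + 1/5·π_3 + 1/5·π_4
  π_2 = 1/10·π_0 + 1/10·π_1 + 3/10·π_2 + 1/10·π_3 + 1/10·π_4
  π_3 = 3/10·π_0 + 1/10·π_1 + 1/5·π_2 + 1/10·π_3 + 1/5·π_4
  normalize: π_0 + π_1 + π_2 + π_3 + π_4 = 1
Solving the linear system gives exactly π = [101/677, 179/677, 1/8, 116/677, 1571/5416].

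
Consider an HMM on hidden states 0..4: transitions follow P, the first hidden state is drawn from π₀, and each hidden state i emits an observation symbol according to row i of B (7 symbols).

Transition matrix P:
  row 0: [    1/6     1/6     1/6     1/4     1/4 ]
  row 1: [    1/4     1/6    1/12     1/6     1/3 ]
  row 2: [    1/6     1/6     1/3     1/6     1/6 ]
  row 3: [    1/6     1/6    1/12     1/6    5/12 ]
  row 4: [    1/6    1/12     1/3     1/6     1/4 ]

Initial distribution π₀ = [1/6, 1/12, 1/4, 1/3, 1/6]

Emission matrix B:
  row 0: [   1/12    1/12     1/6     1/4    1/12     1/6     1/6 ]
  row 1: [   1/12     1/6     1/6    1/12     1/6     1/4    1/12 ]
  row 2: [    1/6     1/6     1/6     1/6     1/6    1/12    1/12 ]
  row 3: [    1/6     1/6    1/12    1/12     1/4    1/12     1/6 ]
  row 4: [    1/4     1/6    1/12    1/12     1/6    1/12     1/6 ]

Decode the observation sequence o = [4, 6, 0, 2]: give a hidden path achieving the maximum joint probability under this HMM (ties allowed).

t=0: δ = [1.389e-02, 1.389e-02, 4.167e-02, 8.333e-02, 2.778e-02]  (obs o_0=4)
t=1: δ = [2.315e-03, 1.157e-03, 1.157e-03, 2.315e-03, 5.787e-03]  ψ = [3, 3, 2, 3, 3]  (obs o_1=6)
t=2: δ = [8.038e-05, 4.019e-05, 3.215e-04, 1.608e-04, 3.617e-04]  ψ = [4, 4, 4, 4, 4]  (obs o_2=0)
t=3: δ = [1.005e-05, 8.931e-06, 2.009e-05, 5.023e-06, 7.535e-06]  ψ = [4, 2, 4, 4, 4]  (obs o_3=2)
backtrack: best end state = 2; path = [3, 4, 4, 2]

path = [3, 4, 4, 2]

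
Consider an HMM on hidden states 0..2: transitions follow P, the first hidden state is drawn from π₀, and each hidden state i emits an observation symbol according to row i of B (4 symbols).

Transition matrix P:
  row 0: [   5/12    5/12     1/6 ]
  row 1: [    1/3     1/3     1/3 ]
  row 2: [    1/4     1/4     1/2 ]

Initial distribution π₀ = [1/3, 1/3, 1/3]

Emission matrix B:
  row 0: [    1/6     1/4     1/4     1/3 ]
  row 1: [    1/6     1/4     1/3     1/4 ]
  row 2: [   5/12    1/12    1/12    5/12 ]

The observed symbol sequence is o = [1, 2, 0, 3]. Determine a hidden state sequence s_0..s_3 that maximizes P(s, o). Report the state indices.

t=0: δ = [8.333e-02, 8.333e-02, 2.778e-02]  (obs o_0=1)
t=1: δ = [8.681e-03, 1.157e-02, 2.315e-03]  ψ = [0, 0, 1]  (obs o_1=2)
t=2: δ = [6.430e-04, 6.430e-04, 1.608e-03]  ψ = [1, 1, 1]  (obs o_2=0)
t=3: δ = [1.340e-04, 1.005e-04, 3.349e-04]  ψ = [2, 2, 2]  (obs o_3=3)
backtrack: best end state = 2; path = [0, 1, 2, 2]

path = [0, 1, 2, 2]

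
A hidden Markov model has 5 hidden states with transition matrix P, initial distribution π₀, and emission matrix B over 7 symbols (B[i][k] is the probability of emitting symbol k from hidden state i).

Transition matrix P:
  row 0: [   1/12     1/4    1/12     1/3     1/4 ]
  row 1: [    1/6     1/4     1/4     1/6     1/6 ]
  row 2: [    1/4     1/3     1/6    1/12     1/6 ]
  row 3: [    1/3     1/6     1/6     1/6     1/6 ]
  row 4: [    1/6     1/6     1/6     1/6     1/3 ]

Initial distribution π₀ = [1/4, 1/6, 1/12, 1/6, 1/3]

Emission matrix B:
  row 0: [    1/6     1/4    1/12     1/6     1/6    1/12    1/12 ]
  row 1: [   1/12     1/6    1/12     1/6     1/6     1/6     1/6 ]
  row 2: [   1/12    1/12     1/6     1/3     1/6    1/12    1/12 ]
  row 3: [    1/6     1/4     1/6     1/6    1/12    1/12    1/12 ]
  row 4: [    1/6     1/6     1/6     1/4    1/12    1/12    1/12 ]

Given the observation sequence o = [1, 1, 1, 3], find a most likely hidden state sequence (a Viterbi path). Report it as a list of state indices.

t=0: δ = [6.250e-02, 2.778e-02, 6.944e-03, 4.167e-02, 5.556e-02]  (obs o_0=1)
t=1: δ = [3.472e-03, 2.604e-03, 7.716e-04, 5.208e-03, 3.086e-03]  ψ = [3, 0, 4, 0, 4]  (obs o_1=1)
t=2: δ = [4.340e-04, 1.447e-04, 7.234e-05, 2.894e-04, 1.715e-04]  ψ = [3, 0, 3, 0, 4]  (obs o_2=1)
t=3: δ = [1.608e-05, 1.808e-05, 1.608e-05, 2.411e-05, 2.713e-05]  ψ = [3, 0, 3, 0, 0]  (obs o_3=3)
backtrack: best end state = 4; path = [0, 3, 0, 4]

path = [0, 3, 0, 4]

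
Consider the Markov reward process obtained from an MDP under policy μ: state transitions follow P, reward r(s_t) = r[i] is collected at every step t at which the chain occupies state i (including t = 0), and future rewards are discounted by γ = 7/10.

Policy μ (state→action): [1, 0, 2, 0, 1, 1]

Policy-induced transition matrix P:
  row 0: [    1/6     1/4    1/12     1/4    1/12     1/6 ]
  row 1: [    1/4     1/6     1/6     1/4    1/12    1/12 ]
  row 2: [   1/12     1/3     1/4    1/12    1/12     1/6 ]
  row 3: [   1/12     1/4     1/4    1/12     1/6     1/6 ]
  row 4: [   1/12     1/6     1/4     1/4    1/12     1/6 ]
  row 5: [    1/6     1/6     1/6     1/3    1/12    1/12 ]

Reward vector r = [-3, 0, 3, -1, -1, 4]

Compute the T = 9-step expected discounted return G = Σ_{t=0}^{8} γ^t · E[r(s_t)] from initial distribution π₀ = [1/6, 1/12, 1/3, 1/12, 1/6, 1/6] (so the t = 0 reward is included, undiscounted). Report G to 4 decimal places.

G = 1.8845

t=0: π = [0.1667, 0.0833, 0.3333, 0.0833, 0.1667, 0.1667], E[r] = 0.9167, γ^t·E[r] = 0.916667, running G = 0.916667
t=1: π = [0.1250, 0.2431, 0.2014, 0.1944, 0.0903, 0.1458], E[r] = 0.5278, γ^t·E[r] = 0.369444, running G = 1.286111
t=2: π = [0.1464, 0.2269, 0.1968, 0.1962, 0.0995, 0.1343], E[r] = 0.3924, γ^t·E[r] = 0.192257, running G = 1.478368
t=3: π = [0.1445, 0.2280, 0.1955, 0.1957, 0.0997, 0.1366], E[r] = 0.4038, γ^t·E[r] = 0.138517, running G = 1.616885
t=4: π = [0.1448, 0.2276, 0.1955, 0.1962, 0.0996, 0.1363], E[r] = 0.4016, γ^t·E[r] = 0.096430, running G = 1.713315
t=5: π = [0.1447, 0.2277, 0.1955, 0.1961, 0.0997, 0.1363], E[r] = 0.4022, γ^t·E[r] = 0.067598, running G = 1.780913
t=6: π = [0.1447, 0.2277, 0.1956, 0.1961, 0.0997, 0.1363], E[r] = 0.4021, γ^t·E[r] = 0.047310, running G = 1.828223
t=7: π = [0.1447, 0.2277, 0.1956, 0.1961, 0.0997, 0.1363], E[r] = 0.4021, γ^t·E[r] = 0.033118, running G = 1.861341
t=8: π = [0.1447, 0.2277, 0.1956, 0.1961, 0.0997, 0.1363], E[r] = 0.4021, γ^t·E[r] = 0.023183, running G = 1.884524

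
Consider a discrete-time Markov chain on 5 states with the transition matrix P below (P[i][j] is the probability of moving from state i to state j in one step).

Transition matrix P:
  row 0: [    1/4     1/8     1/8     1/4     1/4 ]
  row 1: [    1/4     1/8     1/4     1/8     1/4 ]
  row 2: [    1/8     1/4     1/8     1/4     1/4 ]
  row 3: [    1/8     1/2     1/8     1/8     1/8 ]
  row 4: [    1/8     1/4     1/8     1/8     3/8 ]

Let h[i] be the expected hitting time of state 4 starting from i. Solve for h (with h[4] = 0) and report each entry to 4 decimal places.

h = [4.4394, 4.3793, 4.4319, 4.9127, 0.0000]

First-step conditioning: h[4] = 0; for i ≠ 4, h[i] = 1 + Σ_k P[i][k]·h[k].
  h[0] = 1 + 1/4·h[0] + 1/8·h[1] + 1/8·h[2] + 1/4·h[3]
  h[1] = 1 + 1/4·h[0] + 1/8·h[1] + 1/4·h[2] + 1/8·h[3]
  h[2] = 1 + 1/8·h[0] + 1/4·h[1] + 1/8·h[2] + 1/4·h[3]
  h[3] = 1 + 1/8·h[0] + 1/2·h[1] + 1/8·h[2] + 1/8·h[3]
Solving the 4×4 linear system over states ≠ 4 gives exactly h = [1576/355, 4664/1065, 944/213, 1744/355, 0] (h[4] = 0 is the target).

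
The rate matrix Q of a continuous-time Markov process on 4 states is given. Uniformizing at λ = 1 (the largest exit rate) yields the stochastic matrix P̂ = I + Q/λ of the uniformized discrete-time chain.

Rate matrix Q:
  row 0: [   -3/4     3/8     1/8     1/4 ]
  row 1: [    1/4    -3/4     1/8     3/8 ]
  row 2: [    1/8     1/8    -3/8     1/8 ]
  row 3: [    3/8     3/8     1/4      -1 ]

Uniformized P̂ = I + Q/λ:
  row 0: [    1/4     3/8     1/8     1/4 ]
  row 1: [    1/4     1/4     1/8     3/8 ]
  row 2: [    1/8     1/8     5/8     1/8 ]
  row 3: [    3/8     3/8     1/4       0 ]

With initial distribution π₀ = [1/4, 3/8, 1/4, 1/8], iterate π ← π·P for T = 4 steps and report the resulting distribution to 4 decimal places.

π = [0.2385, 0.2683, 0.2963, 0.1969]

t=0: π = [0.2500, 0.3750, 0.2500, 0.1250]
t=1: π = [0.2344, 0.2656, 0.2656, 0.2344]
t=2: π = [0.2461, 0.2754, 0.2871, 0.1914]
t=3: π = [0.2380, 0.2688, 0.2925, 0.2007]
t=4: π = [0.2385, 0.2683, 0.2963, 0.1969]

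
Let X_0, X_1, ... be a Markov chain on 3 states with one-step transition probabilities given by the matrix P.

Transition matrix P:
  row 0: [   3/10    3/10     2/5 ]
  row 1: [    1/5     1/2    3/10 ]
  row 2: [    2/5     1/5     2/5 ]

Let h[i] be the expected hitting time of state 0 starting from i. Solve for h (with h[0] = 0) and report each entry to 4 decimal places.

h = [0.0000, 3.7500, 2.9167]

First-step conditioning: h[0] = 0; for i ≠ 0, h[i] = 1 + Σ_k P[i][k]·h[k].
  h[1] = 1 + 1/2·h[1] + 3/10·h[2]
  h[2] = 1 + 1/5·h[1] + 2/5·h[2]
Solving the 2×2 linear system over states ≠ 0 gives exactly h = [0, 15/4, 35/12] (h[0] = 0 is the target).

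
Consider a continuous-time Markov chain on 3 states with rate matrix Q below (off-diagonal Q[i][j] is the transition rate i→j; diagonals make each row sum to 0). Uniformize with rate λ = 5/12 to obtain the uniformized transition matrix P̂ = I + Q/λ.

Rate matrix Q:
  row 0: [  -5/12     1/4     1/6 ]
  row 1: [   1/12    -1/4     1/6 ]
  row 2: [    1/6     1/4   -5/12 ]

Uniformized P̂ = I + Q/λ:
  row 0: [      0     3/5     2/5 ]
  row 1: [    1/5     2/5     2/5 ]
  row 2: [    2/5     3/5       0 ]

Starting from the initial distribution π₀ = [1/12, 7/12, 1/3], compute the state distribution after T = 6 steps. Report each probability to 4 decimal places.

π = [0.2141, 0.5000, 0.2859]

t=0: π = [0.0833, 0.5833, 0.3333]
t=1: π = [0.2500, 0.4833, 0.2667]
t=2: π = [0.2033, 0.5033, 0.2933]
t=3: π = [0.2180, 0.4993, 0.2827]
t=4: π = [0.2129, 0.5001, 0.2869]
t=5: π = [0.2148, 0.5000, 0.2852]
t=6: π = [0.2141, 0.5000, 0.2859]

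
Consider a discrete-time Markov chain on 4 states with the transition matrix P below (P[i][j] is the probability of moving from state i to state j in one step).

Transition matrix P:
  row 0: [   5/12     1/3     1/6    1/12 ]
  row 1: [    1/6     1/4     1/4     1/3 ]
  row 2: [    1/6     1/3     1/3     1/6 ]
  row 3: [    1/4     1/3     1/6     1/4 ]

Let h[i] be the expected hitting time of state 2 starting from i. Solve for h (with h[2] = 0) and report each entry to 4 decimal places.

h = [5.2000, 4.8000, 0.0000, 5.2000]

First-step conditioning: h[2] = 0; for i ≠ 2, h[i] = 1 + Σ_k P[i][k]·h[k].
  h[0] = 1 + 5/12·h[0] + 1/3·h[1] + 1/12·h[3]
  h[1] = 1 + 1/6·h[0] + 1/4·h[1] + 1/3·h[3]
  h[3] = 1 + 1/4·h[0] + 1/3·h[1] + 1/4·h[3]
Solving the 3×3 linear system over states ≠ 2 gives exactly h = [26/5, 24/5, 0, 26/5] (h[2] = 0 is the target).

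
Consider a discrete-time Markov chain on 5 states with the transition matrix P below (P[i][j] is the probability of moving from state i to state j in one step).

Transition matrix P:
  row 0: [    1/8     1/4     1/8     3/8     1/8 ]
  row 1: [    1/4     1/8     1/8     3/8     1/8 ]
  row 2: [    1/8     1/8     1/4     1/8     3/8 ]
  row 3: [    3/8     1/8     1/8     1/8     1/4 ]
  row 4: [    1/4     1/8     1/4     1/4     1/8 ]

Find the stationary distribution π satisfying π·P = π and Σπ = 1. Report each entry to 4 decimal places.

Balance equations π_j = Σ_i π_i·P[i][j]:
  π_0 = 1/8·π_0 + 1/4·π_1 + 1/8·π_2 + 3/8·π_3 + 1/4·π_4
  π_1 = 1/4·π_0 + 1/8·π_1 + 1/8·π_2 + 1/8·π_3 + 1/8·π_4
  π_2 = 1/8·π_0 + 1/8·π_1 + 1/4·π_2 + 1/8·π_3 + 1/4·π_4
  π_3 = 3/8·π_0 + 3/8·π_1 + 1/8·π_2 + 1/8·π_3 + 1/4·π_4
  normalize: π_0 + π_1 + π_2 + π_3 + π_4 = 1
Solving the linear system gives exactly π = [1139/4941, 760/4941, 94/549, 15/61, 109/549].

π = [0.2305, 0.1538, 0.1712, 0.2459, 0.1985]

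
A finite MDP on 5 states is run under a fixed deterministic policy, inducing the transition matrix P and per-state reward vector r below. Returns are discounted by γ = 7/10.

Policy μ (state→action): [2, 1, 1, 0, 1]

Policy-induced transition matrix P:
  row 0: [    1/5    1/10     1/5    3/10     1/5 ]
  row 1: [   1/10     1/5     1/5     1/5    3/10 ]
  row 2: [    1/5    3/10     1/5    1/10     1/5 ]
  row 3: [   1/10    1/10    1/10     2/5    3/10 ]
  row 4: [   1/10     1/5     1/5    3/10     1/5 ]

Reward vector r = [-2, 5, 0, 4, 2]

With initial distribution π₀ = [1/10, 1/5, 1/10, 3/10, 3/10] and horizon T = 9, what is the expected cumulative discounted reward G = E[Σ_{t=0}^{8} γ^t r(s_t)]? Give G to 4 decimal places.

G = 7.5149

t=0: π = [0.1000, 0.2000, 0.1000, 0.3000, 0.3000], E[r] = 2.6000, γ^t·E[r] = 2.600000, running G = 2.600000
t=1: π = [0.1200, 0.1700, 0.1700, 0.2900, 0.2500], E[r] = 2.2700, γ^t·E[r] = 1.589000, running G = 4.189000
t=2: π = [0.1290, 0.1760, 0.1710, 0.2780, 0.2460], E[r] = 2.2260, γ^t·E[r] = 1.090740, running G = 5.279740
t=3: π = [0.1300, 0.1764, 0.1722, 0.2760, 0.2454], E[r] = 2.2168, γ^t·E[r] = 0.760362, running G = 6.040102
t=4: π = [0.1302, 0.1766, 0.1724, 0.2755, 0.2452], E[r] = 2.2152, γ^t·E[r] = 0.531874, running G = 6.571977
t=5: π = [0.1303, 0.1767, 0.1724, 0.2754, 0.2452], E[r] = 2.2149, γ^t·E[r] = 0.372254, running G = 6.944231
t=6: π = [0.1303, 0.1767, 0.1725, 0.2754, 0.2452], E[r] = 2.2148, γ^t·E[r] = 0.260569, running G = 7.204800
t=7: π = [0.1303, 0.1767, 0.1725, 0.2754, 0.2452], E[r] = 2.2148, γ^t·E[r] = 0.182397, running G = 7.387197
t=8: π = [0.1303, 0.1767, 0.1725, 0.2754, 0.2452], E[r] = 2.2148, γ^t·E[r] = 0.127678, running G = 7.514874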